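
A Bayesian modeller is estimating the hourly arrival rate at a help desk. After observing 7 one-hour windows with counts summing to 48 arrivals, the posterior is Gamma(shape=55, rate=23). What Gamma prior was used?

Gamma(shape=7, rate=16)

Gamma–Poisson conjugacy: posterior shape = α + Σxᵢ, posterior rate = β + n.
So α = 55 − 48 = 7 and β = 23 − 7 = 16.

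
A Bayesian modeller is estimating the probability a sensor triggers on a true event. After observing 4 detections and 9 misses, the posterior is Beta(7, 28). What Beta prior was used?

Under Beta–binomial conjugacy the posterior parameters are (a+s, b+f).
So a = 7 − 4 = 3 and b = 28 − 9 = 19.

Beta(3, 19)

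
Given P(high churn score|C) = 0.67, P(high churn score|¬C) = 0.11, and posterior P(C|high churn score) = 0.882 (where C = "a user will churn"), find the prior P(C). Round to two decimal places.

P(C) = 0.55

In odds form, posterior odds = prior odds × likelihood ratio, so prior odds = posterior odds ÷ LR.
Posterior odds = 0.882/(1−0.882) = 7.4746. LR = 0.67/0.11 = 6.0909.
Prior odds = 7.4746/6.0909 = 1.2272, so P(C) = 1.2272/(1+1.2272) ≈ 0.55.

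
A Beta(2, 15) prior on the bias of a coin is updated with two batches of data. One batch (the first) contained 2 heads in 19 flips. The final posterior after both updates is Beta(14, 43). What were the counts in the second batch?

Because Beta–binomial updating is additive in the counts, the combined data contributed (α_post−α_prior, β_post−β_prior) successes and failures.
Total across both batches: 14−2=12 heads, 43−15=28 tails.
Subtract the first batch: 12−2=10 heads and 28−17=11 tails.

10 heads and 11 tails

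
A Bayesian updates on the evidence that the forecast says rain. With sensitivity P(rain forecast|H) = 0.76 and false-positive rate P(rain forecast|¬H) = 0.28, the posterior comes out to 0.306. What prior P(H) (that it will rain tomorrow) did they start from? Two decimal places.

In odds form, posterior odds = prior odds × likelihood ratio, so prior odds = posterior odds ÷ LR.
Posterior odds = 0.306/(1−0.306) = 0.4409. LR = 0.76/0.28 = 2.7143.
Prior odds = 0.4409/2.7143 = 0.1624, so P(H) = 0.1624/(1+0.1624) ≈ 0.14.

P(H) = 0.14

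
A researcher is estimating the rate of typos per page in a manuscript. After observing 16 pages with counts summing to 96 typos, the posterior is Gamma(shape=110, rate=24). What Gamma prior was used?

Gamma(shape=14, rate=8)

A Gamma(α, β) prior (rate parametrization) on a Poisson rate with n observations summing to S gives posterior Gamma(α+S, β+n).
So α = 110 − 96 = 14 and β = 24 − 16 = 8.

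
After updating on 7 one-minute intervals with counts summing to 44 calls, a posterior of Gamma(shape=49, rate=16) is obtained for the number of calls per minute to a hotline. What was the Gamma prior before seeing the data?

Gamma–Poisson conjugacy: posterior shape = α + Σxᵢ, posterior rate = β + n.
So α = 49 − 44 = 5 and β = 16 − 7 = 9.

Gamma(shape=5, rate=9)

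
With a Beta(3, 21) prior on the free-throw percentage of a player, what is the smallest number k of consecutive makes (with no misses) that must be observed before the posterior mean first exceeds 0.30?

After k makes and 0 misses the posterior is Beta(3+k, 21), with mean (3+k)/(3+21+k).
Set (3+k)/(24+k) > 0.30 and solve: k > (0.30·24 − 3)/(1 − 0.30) = 6.000.
The smallest integer exceeding 6.000 is 7.

k = 7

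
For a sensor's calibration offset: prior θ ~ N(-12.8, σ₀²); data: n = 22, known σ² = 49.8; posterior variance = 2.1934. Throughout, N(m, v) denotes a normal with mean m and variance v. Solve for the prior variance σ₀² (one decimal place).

Posterior precision equals prior precision plus data precision: 1/σ_n² = 1/σ₀² + n/σ².
So 1/σ₀² = 1/2.1934 − 22/49.8 = 0.455913 − 0.441767 = 0.014146.
Hence σ₀² = 1/0.014146 ≈ 70.7.

σ₀² = 70.7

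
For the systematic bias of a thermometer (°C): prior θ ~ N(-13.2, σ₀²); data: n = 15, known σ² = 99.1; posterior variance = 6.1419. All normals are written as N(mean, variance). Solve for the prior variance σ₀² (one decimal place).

Posterior precision equals prior precision plus data precision: 1/σ_n² = 1/σ₀² + n/σ².
So 1/σ₀² = 1/6.1419 − 15/99.1 = 0.162816 − 0.151362 = 0.011454.
Hence σ₀² = 1/0.011454 ≈ 87.3.

σ₀² = 87.3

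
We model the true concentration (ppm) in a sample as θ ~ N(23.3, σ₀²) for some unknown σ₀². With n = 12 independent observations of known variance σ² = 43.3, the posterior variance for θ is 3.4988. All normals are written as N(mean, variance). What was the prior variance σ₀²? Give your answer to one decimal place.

Posterior precision equals prior precision plus data precision: 1/σ_n² = 1/σ₀² + n/σ².
So 1/σ₀² = 1/3.4988 − 12/43.3 = 0.285812 − 0.277136 = 0.008676.
Hence σ₀² = 1/0.008676 ≈ 115.3.

σ₀² = 115.3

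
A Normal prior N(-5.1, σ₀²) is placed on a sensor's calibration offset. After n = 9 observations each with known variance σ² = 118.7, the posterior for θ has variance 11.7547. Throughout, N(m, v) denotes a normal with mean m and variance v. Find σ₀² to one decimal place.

σ₀² = 108.1

For the Normal–Normal model with known σ², precisions add: τ_n = τ₀ + n/σ².
So 1/σ₀² = 1/11.7547 − 9/118.7 = 0.085072 − 0.075821 = 0.009251.
Hence σ₀² = 1/0.009251 ≈ 108.1.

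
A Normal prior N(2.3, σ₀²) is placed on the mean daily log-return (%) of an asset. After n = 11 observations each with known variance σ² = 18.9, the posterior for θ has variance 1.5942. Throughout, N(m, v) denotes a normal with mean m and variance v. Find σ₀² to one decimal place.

σ₀² = 22.1

Posterior precision equals prior precision plus data precision: 1/σ_n² = 1/σ₀² + n/σ².
So 1/σ₀² = 1/1.5942 − 11/18.9 = 0.627274 − 0.582011 = 0.045263.
Hence σ₀² = 1/0.045263 ≈ 22.1.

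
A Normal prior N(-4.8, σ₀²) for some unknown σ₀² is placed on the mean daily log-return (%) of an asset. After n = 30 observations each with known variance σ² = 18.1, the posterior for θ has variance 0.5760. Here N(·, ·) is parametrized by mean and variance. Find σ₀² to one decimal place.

σ₀² = 12.7

Posterior precision equals prior precision plus data precision: 1/σ_n² = 1/σ₀² + n/σ².
So 1/σ₀² = 1/0.5760 − 30/18.1 = 1.736111 − 1.657459 = 0.078652.
Hence σ₀² = 1/0.078652 ≈ 12.7.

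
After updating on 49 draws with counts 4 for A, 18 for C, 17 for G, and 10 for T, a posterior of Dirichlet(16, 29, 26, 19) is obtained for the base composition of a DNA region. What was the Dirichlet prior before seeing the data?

For a Dirichlet(α) prior with multinomial counts c, the posterior is Dirichlet(α + c) componentwise.
Subtract each count from the matching posterior parameter: 16−4=12, 29−18=11, 26−17=9, 19−10=9.

Dirichlet(12, 11, 9, 9)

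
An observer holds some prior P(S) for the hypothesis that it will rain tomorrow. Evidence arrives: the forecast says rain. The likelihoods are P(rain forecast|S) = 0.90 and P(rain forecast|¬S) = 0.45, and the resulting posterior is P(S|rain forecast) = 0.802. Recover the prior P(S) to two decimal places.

P(S) = 0.67

Bayes' rule in odds form gives O(S|E) = O(S)·[P(E|S)/P(E|¬S)], hence O(S) = O(S|E)/LR.
Posterior odds = 0.802/(1−0.802) = 4.0505. LR = 0.90/0.45 = 2.0000.
Prior odds = 4.0505/2.0000 = 2.0253, so P(S) = 2.0253/(1+2.0253) ≈ 0.67.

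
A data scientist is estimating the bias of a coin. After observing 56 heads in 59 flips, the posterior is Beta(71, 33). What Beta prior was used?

Beta(15, 30)

Under Beta–binomial conjugacy the posterior parameters are (α+s, β+f).
So α = 71 − 56 = 15 and β = 33 − 3 = 30.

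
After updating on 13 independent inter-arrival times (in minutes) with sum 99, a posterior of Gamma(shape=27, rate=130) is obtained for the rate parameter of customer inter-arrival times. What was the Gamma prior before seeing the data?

For an exponential likelihood with a Gamma(α, β) prior on the rate, n observations with total T give posterior Gamma(α+n, β+T).
So α = 27 − 13 = 14 and β = 130 − 99 = 31.

Gamma(shape=14, rate=31)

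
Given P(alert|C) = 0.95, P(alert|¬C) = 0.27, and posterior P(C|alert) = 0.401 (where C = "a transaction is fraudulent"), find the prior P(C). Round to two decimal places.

P(C) = 0.16

Bayes' rule in odds form gives O(C|E) = O(C)·[P(E|C)/P(E|¬C)], hence O(C) = O(C|E)/LR.
Posterior odds = 0.401/(1−0.401) = 0.6694. LR = 0.95/0.27 = 3.5185.
Prior odds = 0.6694/3.5185 = 0.1903, so P(C) = 0.1903/(1+0.1903) ≈ 0.16.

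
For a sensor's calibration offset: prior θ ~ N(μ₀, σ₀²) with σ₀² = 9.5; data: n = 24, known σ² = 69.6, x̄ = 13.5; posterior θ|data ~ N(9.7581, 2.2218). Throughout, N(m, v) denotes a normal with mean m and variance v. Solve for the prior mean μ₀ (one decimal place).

μ₀ = -2.5

With known observation variance, the Normal–Normal posterior has precision τ_n = τ₀ + n/σ² and mean μ_n = (τ₀μ₀ + (n/σ²)x̄)/τ_n.
Here τ₀ = 1/9.5 = 0.105263 and τ_data = 24/69.6 = 0.344828, so τ_n = 0.450091.
Rearranging for μ₀: μ₀ = (μ_n·τ_n − τ_data·x̄)/τ₀ = (9.7581·0.450091 − 0.344828·13.5) / 0.105263 = -0.263145/0.105263 ≈ -2.5.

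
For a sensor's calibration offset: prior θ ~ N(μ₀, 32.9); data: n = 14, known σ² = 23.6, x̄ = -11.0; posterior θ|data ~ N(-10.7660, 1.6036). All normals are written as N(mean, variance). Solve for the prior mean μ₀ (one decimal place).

With known observation variance, the Normal–Normal posterior has precision τ_n = τ₀ + n/σ² and mean μ_n = (τ₀μ₀ + (n/σ²)x̄)/τ_n.
Here τ₀ = 1/32.9 = 0.030395 and τ_data = 14/23.6 = 0.593220, so τ_n = 0.623615.
Rearranging for μ₀: μ₀ = (μ_n·τ_n − τ_data·x̄)/τ₀ = (-10.7660·0.623615 − 0.593220·-11.0) / 0.030395 = -0.188419/0.030395 ≈ -6.2.

μ₀ = -6.2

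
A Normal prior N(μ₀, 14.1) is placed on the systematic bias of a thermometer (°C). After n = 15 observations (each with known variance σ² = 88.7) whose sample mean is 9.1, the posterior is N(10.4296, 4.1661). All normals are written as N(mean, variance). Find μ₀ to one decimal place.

μ₀ = 13.6

With known observation variance, the Normal–Normal posterior has precision τ_n = τ₀ + n/σ² and mean μ_n = (τ₀μ₀ + (n/σ²)x̄)/τ_n.
Here τ₀ = 1/14.1 = 0.070922 and τ_data = 15/88.7 = 0.169109, so τ_n = 0.240031.
Rearranging for μ₀: μ₀ = (μ_n·τ_n − τ_data·x̄)/τ₀ = (10.4296·0.240031 − 0.169109·9.1) / 0.070922 = 0.964535/0.070922 ≈ 13.6.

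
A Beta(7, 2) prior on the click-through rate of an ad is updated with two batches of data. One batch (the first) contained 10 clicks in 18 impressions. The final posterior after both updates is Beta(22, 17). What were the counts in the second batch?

5 clicks and 7 non-clicks

Sequential conjugate updates are equivalent to a single update on the pooled data, so total successes = posterior α − prior α and total failures = posterior β − prior β.
Total across both batches: 22−7=15 clicks, 17−2=15 non-clicks.
Subtract the first batch: 15−10=5 clicks and 15−8=7 non-clicks.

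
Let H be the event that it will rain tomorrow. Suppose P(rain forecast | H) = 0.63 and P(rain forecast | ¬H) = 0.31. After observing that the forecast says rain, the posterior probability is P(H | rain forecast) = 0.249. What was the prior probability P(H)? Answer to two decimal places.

In odds form, posterior odds = prior odds × likelihood ratio, so prior odds = posterior odds ÷ LR.
Posterior odds = 0.249/(1−0.249) = 0.3316. LR = 0.63/0.31 = 2.0323.
Prior odds = 0.3316/2.0323 = 0.1632, so P(H) = 0.1632/(1+0.1632) ≈ 0.14.

P(H) = 0.14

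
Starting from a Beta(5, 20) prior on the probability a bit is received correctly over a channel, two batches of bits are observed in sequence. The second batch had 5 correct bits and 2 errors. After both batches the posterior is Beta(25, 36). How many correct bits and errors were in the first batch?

15 correct bits and 14 errors

Sequential conjugate updates are equivalent to a single update on the pooled data, so total successes = posterior α − prior α and total failures = posterior β − prior β.
Total across both batches: 25−5=20 correct bits, 36−20=16 errors.
Subtract the second batch: 20−5=15 correct bits and 16−2=14 errors.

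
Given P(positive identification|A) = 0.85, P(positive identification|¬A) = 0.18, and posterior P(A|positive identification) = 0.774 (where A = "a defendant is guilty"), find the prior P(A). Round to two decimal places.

P(A) = 0.42

Bayes' rule in odds form gives O(A|E) = O(A)·[P(E|A)/P(E|¬A)], hence O(A) = O(A|E)/LR.
Posterior odds = 0.774/(1−0.774) = 3.4248. LR = 0.85/0.18 = 4.7222.
Prior odds = 3.4248/4.7222 = 0.7253, so P(A) = 0.7253/(1+0.7253) ≈ 0.42.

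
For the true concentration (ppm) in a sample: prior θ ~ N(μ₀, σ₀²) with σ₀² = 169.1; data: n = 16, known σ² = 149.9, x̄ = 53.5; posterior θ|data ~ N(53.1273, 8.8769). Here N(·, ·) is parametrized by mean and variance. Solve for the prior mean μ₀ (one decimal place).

The posterior mean is a precision-weighted average: μ_n = (τ₀μ₀ + τ_data·x̄)/(τ₀+τ_data), with τ₀=1/σ₀² and τ_data=n/σ².
Here τ₀ = 1/169.1 = 0.005914 and τ_data = 16/149.9 = 0.106738, so τ_n = 0.112652.
Rearranging for μ₀: μ₀ = (μ_n·τ_n − τ_data·x̄)/τ₀ = (53.1273·0.112652 − 0.106738·53.5) / 0.005914 = 0.274414/0.005914 ≈ 46.4.

μ₀ = 46.4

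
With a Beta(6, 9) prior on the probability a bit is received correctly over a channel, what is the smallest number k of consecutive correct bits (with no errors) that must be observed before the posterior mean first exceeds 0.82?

k = 36

After k correct bits and 0 errors the posterior is Beta(6+k, 9), with mean (6+k)/(6+9+k).
Set (6+k)/(15+k) > 0.82 and solve: k > (0.82·15 − 6)/(1 − 0.82) = 35.000.
The smallest integer exceeding 35.000 is 36, and checking k=36: (42)/(51) = 0.8235 > 0.82.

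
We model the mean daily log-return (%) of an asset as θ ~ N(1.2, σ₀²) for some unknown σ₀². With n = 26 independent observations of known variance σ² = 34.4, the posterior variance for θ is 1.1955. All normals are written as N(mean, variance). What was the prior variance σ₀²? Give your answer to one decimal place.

Posterior precision equals prior precision plus data precision: 1/σ_n² = 1/σ₀² + n/σ².
So 1/σ₀² = 1/1.1955 − 26/34.4 = 0.836470 − 0.755814 = 0.080656.
Hence σ₀² = 1/0.080656 ≈ 12.4.

σ₀² = 12.4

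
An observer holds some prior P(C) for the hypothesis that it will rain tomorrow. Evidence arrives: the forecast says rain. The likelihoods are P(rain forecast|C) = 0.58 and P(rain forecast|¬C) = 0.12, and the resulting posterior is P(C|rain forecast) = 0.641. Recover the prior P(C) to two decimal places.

P(C) = 0.27

In odds form, posterior odds = prior odds × likelihood ratio, so prior odds = posterior odds ÷ LR.
Posterior odds = 0.641/(1−0.641) = 1.7855. LR = 0.58/0.12 = 4.8333.
Prior odds = 1.7855/4.8333 = 0.3694, so P(C) = 0.3694/(1+0.3694) ≈ 0.27.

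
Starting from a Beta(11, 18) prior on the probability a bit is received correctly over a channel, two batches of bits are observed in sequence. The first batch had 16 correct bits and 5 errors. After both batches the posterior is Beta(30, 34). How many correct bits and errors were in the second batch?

Because Beta–binomial updating is additive in the counts, the combined data contributed (α_post−α_prior, β_post−β_prior) successes and failures.
Total across both batches: 30−11=19 correct bits, 34−18=16 errors.
Subtract the first batch: 19−16=3 correct bits and 16−5=11 errors.

3 correct bits and 11 errors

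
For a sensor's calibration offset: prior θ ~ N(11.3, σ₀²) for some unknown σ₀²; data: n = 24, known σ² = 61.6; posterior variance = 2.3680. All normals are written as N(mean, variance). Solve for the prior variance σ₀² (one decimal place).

Posterior precision equals prior precision plus data precision: 1/σ_n² = 1/σ₀² + n/σ².
So 1/σ₀² = 1/2.3680 − 24/61.6 = 0.422297 − 0.389610 = 0.032687.
Hence σ₀² = 1/0.032687 ≈ 30.6.

σ₀² = 30.6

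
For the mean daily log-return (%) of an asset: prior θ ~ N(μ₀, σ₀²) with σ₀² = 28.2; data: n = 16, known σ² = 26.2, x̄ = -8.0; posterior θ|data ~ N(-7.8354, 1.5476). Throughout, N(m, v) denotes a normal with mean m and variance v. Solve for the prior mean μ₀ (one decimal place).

μ₀ = -5.0

The posterior mean is a precision-weighted average: μ_n = (τ₀μ₀ + τ_data·x̄)/(τ₀+τ_data), with τ₀=1/σ₀² and τ_data=n/σ².
Here τ₀ = 1/28.2 = 0.035461 and τ_data = 16/26.2 = 0.610687, so τ_n = 0.646148.
Rearranging for μ₀: μ₀ = (μ_n·τ_n − τ_data·x̄)/τ₀ = (-7.8354·0.646148 − 0.610687·-8.0) / 0.035461 = -0.177332/0.035461 ≈ -5.0.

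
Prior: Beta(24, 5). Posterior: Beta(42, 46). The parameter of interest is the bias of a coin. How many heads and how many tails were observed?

Beta is conjugate to the binomial likelihood: posterior = Beta(a+s, b+f).
Match parameters: s=42−24=18, f=46−5=41.

18 heads and 41 tails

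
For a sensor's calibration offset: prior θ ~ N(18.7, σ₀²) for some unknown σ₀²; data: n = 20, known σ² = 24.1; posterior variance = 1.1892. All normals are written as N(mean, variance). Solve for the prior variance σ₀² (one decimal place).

Posterior precision equals prior precision plus data precision: 1/σ_n² = 1/σ₀² + n/σ².
So 1/σ₀² = 1/1.1892 − 20/24.1 = 0.840901 − 0.829876 = 0.011025.
Hence σ₀² = 1/0.011025 ≈ 90.7.

σ₀² = 90.7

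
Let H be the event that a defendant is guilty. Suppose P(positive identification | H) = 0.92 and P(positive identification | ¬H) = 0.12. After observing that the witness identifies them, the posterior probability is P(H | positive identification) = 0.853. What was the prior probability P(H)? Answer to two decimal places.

P(H) = 0.43

Bayes' rule in odds form gives O(H|E) = O(H)·[P(E|H)/P(E|¬H)], hence O(H) = O(H|E)/LR.
Posterior odds = 0.853/(1−0.853) = 5.8027. LR = 0.92/0.12 = 7.6667.
Prior odds = 5.8027/7.6667 = 0.7569, so P(H) = 0.7569/(1+0.7569) ≈ 0.43.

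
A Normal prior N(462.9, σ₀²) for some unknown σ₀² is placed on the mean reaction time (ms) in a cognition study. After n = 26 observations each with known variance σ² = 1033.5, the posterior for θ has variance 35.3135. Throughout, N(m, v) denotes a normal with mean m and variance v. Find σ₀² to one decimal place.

Posterior precision equals prior precision plus data precision: 1/σ_n² = 1/σ₀² + n/σ².
So 1/σ₀² = 1/35.3135 − 26/1033.5 = 0.028318 − 0.025157 = 0.003161.
Hence σ₀² = 1/0.003161 ≈ 316.4.

σ₀² = 316.4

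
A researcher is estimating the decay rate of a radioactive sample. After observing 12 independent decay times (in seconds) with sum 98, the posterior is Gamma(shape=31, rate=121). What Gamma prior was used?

Gamma–exponential conjugacy: posterior shape = α + n, posterior rate = β + Σtᵢ.
So α = 31 − 12 = 19 and β = 121 − 98 = 23.

Gamma(shape=19, rate=23)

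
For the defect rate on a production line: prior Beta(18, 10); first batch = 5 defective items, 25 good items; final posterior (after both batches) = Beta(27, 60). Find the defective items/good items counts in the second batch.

Because Beta–binomial updating is additive in the counts, the combined data contributed (α_post−α_prior, β_post−β_prior) successes and failures.
Total across both batches: 27−18=9 defective items, 60−10=50 good items.
Subtract the first batch: 9−5=4 defective items and 50−25=25 good items.

4 defective items and 25 good items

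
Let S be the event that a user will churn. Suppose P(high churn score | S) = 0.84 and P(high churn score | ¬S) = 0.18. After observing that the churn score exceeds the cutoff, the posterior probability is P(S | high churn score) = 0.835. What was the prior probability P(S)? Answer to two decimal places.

Bayes' rule in odds form gives O(S|E) = O(S)·[P(E|S)/P(E|¬S)], hence O(S) = O(S|E)/LR.
Posterior odds = 0.835/(1−0.835) = 5.0606. LR = 0.84/0.18 = 4.6667.
Prior odds = 5.0606/4.6667 = 1.0844, so P(S) = 1.0844/(1+1.0844) ≈ 0.52.

P(S) = 0.52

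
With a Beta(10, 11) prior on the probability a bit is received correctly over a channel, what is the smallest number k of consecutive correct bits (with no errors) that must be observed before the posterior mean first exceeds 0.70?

k = 16

After k correct bits and 0 errors the posterior is Beta(10+k, 11), with mean (10+k)/(10+11+k).
Set (10+k)/(21+k) > 0.70 and solve: k > (0.70·21 − 10)/(1 − 0.70) = 15.667.
The smallest integer exceeding 15.667 is 16, and checking k=16: (26)/(37) = 0.7027 > 0.70.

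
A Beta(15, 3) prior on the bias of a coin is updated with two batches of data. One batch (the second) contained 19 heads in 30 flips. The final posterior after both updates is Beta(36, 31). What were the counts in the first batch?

Because Beta–binomial updating is additive in the counts, the combined data contributed (α_post−α_prior, β_post−β_prior) successes and failures.
Total across both batches: 36−15=21 heads, 31−3=28 tails.
Subtract the second batch: 21−19=2 heads and 28−11=17 tails.

2 heads and 17 tails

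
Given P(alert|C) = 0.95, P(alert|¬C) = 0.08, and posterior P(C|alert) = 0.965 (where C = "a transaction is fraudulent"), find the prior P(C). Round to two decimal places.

Bayes' rule in odds form gives O(C|E) = O(C)·[P(E|C)/P(E|¬C)], hence O(C) = O(C|E)/LR.
Posterior odds = 0.965/(1−0.965) = 27.5714. LR = 0.95/0.08 = 11.8750.
Prior odds = 27.5714/11.8750 = 2.3218, so P(C) = 2.3218/(1+2.3218) ≈ 0.70.

P(C) = 0.70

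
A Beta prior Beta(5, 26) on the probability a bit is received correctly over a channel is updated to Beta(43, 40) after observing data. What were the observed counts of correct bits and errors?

38 correct bits and 14 errors

A Beta(a, b) prior with s successes and f failures in binomial data gives a Beta(a+s, b+f) posterior.
So s = 43 − 5 = 38 and f = 40 − 26 = 14.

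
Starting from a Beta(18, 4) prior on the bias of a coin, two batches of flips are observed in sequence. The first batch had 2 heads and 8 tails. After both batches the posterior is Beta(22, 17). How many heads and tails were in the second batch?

Sequential conjugate updates are equivalent to a single update on the pooled data, so total successes = posterior α − prior α and total failures = posterior β − prior β.
Total across both batches: 22−18=4 heads, 17−4=13 tails.
Subtract the first batch: 4−2=2 heads and 13−8=5 tails.

2 heads and 5 tails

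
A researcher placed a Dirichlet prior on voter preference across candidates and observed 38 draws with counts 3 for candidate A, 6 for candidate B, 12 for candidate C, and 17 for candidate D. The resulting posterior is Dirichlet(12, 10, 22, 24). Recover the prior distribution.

Dirichlet(9, 4, 10, 7)

For a Dirichlet(α) prior with multinomial counts c, the posterior is Dirichlet(α + c) componentwise.
Subtract each count from the matching posterior parameter: 12−3=9, 10−6=4, 22−12=10, 24−17=7.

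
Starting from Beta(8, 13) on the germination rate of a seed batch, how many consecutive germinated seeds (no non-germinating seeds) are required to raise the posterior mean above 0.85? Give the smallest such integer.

After k germinated seeds and 0 non-germinating seeds the posterior is Beta(8+k, 13), with mean (8+k)/(8+13+k).
Set (8+k)/(21+k) > 0.85 and solve: k > (0.85·21 − 8)/(1 − 0.85) = 65.667.
The smallest integer exceeding 65.667 is 66.

k = 66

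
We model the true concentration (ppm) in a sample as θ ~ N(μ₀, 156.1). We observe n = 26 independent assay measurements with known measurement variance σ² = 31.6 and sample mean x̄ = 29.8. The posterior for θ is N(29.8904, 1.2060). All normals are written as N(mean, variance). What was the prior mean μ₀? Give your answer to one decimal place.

With known observation variance, the Normal–Normal posterior has precision τ_n = τ₀ + n/σ² and mean μ_n = (τ₀μ₀ + (n/σ²)x̄)/τ_n.
Here τ₀ = 1/156.1 = 0.006406 and τ_data = 26/31.6 = 0.822785, so τ_n = 0.829191.
Rearranging for μ₀: μ₀ = (μ_n·τ_n − τ_data·x̄)/τ₀ = (29.8904·0.829191 − 0.822785·29.8) / 0.006406 = 0.265858/0.006406 ≈ 41.5.

μ₀ = 41.5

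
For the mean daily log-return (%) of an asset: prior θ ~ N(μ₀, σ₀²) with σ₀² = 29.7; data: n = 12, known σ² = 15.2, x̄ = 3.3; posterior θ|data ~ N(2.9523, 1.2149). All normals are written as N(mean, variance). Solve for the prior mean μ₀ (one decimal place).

μ₀ = -5.2

With known observation variance, the Normal–Normal posterior has precision τ_n = τ₀ + n/σ² and mean μ_n = (τ₀μ₀ + (n/σ²)x̄)/τ_n.
Here τ₀ = 1/29.7 = 0.033670 and τ_data = 12/15.2 = 0.789474, so τ_n = 0.823144.
Rearranging for μ₀: μ₀ = (μ_n·τ_n − τ_data·x̄)/τ₀ = (2.9523·0.823144 − 0.789474·3.3) / 0.033670 = -0.175096/0.033670 ≈ -5.2.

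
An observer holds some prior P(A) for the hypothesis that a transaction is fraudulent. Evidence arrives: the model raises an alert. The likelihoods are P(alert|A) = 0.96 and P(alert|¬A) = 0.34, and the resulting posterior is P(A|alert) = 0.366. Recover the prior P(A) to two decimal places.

P(A) = 0.17

Bayes' rule in odds form gives O(A|E) = O(A)·[P(E|A)/P(E|¬A)], hence O(A) = O(A|E)/LR.
Posterior odds = 0.366/(1−0.366) = 0.5773. LR = 0.96/0.34 = 2.8235.
Prior odds = 0.5773/2.8235 = 0.2045, so P(A) = 0.2045/(1+0.2045) ≈ 0.17.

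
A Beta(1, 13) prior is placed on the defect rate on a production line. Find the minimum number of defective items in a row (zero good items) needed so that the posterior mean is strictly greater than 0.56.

k = 16

After k defective items and 0 good items the posterior is Beta(1+k, 13), with mean (1+k)/(1+13+k).
Set (1+k)/(14+k) > 0.56 and solve: k > (0.56·14 − 1)/(1 − 0.56) = 15.545.
The smallest integer exceeding 15.545 is 16, and checking k=16: (17)/(30) = 0.5667 > 0.56.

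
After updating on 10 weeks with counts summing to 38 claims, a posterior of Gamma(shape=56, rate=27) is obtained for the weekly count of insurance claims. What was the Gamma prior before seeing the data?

A Gamma(α, β) prior (rate parametrization) on a Poisson rate with n observations summing to S gives posterior Gamma(α+S, β+n).
So α = 56 − 38 = 18 and β = 27 − 10 = 17.

Gamma(shape=18, rate=17)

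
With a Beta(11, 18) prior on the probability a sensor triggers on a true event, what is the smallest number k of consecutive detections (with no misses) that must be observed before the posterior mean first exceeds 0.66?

k = 24

After k detections and 0 misses the posterior is Beta(11+k, 18), with mean (11+k)/(11+18+k).
Set (11+k)/(29+k) > 0.66 and solve: k > (0.66·29 − 11)/(1 − 0.66) = 23.941.
The smallest integer exceeding 23.941 is 24, and checking k=24: (35)/(53) = 0.6604 > 0.66.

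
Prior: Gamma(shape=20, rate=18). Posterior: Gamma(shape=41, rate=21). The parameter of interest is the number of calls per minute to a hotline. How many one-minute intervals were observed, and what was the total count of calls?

Gamma–Poisson conjugacy: posterior shape = α + Σxᵢ, posterior rate = β + n.
Matching: Σxᵢ = 41 − 20 = 21 and n = 21 − 18 = 3.

n = 3 one-minute intervals with total 21 calls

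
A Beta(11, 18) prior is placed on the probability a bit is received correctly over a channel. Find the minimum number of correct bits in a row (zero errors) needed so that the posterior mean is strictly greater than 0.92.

k = 197

After k correct bits and 0 errors the posterior is Beta(11+k, 18), with mean (11+k)/(11+18+k).
Set (11+k)/(29+k) > 0.92 and solve: k > (0.92·29 − 11)/(1 − 0.92) = 196.000.
The smallest integer exceeding 196.000 is 197.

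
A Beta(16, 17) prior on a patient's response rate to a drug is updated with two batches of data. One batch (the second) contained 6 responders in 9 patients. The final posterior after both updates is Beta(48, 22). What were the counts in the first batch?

26 responders and 2 non-responders

Sequential conjugate updates are equivalent to a single update on the pooled data, so total successes = posterior α − prior α and total failures = posterior β − prior β.
Total across both batches: 48−16=32 responders, 22−17=5 non-responders.
Subtract the second batch: 32−6=26 responders and 5−3=2 non-responders.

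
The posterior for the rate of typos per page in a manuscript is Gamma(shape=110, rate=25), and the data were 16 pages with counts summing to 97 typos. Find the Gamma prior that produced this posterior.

Gamma(shape=13, rate=9)

A Gamma(α, β) prior (rate parametrization) on a Poisson rate with n observations summing to S gives posterior Gamma(α+S, β+n).
So α = 110 − 97 = 13 and β = 25 − 16 = 9.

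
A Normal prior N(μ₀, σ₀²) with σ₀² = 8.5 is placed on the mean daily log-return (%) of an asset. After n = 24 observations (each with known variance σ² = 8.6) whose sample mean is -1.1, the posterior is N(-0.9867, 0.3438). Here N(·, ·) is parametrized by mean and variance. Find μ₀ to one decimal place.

μ₀ = 1.7

With known observation variance, the Normal–Normal posterior has precision τ_n = τ₀ + n/σ² and mean μ_n = (τ₀μ₀ + (n/σ²)x̄)/τ_n.
Here τ₀ = 1/8.5 = 0.117647 and τ_data = 24/8.6 = 2.790698, so τ_n = 2.908345.
Rearranging for μ₀: μ₀ = (μ_n·τ_n − τ_data·x̄)/τ₀ = (-0.9867·2.908345 − 2.790698·-1.1) / 0.117647 = 0.200104/0.117647 ≈ 1.7.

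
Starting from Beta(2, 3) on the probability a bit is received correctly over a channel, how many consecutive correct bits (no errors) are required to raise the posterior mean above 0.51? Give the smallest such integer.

k = 2

After k correct bits and 0 errors the posterior is Beta(2+k, 3), with mean (2+k)/(2+3+k).
Set (2+k)/(5+k) > 0.51 and solve: k > (0.51·5 − 2)/(1 − 0.51) = 1.122.
The smallest integer exceeding 1.122 is 2, and checking k=2: (4)/(7) = 0.5714 > 0.51.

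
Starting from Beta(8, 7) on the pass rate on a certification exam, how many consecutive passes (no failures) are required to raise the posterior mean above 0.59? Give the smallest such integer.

After k passes and 0 failures the posterior is Beta(8+k, 7), with mean (8+k)/(8+7+k).
Set (8+k)/(15+k) > 0.59 and solve: k > (0.59·15 − 8)/(1 − 0.59) = 2.073.
The smallest integer exceeding 2.073 is 3.

k = 3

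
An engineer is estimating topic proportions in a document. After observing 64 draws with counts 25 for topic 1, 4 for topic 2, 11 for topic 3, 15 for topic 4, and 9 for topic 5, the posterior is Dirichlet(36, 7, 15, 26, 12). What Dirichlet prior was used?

For a Dirichlet(α) prior with multinomial counts c, the posterior is Dirichlet(α + c) componentwise.
Subtract each count from the matching posterior parameter: 36−25=11, 7−4=3, 15−11=4, 26−15=11, 12−9=3.

Dirichlet(11, 3, 4, 11, 3)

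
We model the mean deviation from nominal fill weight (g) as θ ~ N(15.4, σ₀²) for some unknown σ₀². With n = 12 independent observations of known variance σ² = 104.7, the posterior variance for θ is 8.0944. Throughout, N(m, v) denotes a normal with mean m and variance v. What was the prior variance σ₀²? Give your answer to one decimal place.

σ₀² = 112.0

Posterior precision equals prior precision plus data precision: 1/σ_n² = 1/σ₀² + n/σ².
So 1/σ₀² = 1/8.0944 − 12/104.7 = 0.123542 − 0.114613 = 0.008929.
Hence σ₀² = 1/0.008929 ≈ 112.0.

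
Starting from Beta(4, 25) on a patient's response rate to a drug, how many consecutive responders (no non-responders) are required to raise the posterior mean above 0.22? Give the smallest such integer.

k = 4

After k responders and 0 non-responders the posterior is Beta(4+k, 25), with mean (4+k)/(4+25+k).
Set (4+k)/(29+k) > 0.22 and solve: k > (0.22·29 − 4)/(1 − 0.22) = 3.051.
The smallest integer exceeding 3.051 is 4, and checking k=4: (8)/(33) = 0.2424 > 0.22.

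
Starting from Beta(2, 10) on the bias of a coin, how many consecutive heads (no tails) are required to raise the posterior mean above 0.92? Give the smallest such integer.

k = 114

After k heads and 0 tails the posterior is Beta(2+k, 10), with mean (2+k)/(2+10+k).
Set (2+k)/(12+k) > 0.92 and solve: k > (0.92·12 − 2)/(1 − 0.92) = 113.000.
The smallest integer exceeding 113.000 is 114.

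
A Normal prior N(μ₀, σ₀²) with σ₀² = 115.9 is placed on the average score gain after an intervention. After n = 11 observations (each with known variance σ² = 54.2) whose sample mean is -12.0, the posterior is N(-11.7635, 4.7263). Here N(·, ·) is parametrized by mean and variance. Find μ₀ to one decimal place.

With known observation variance, the Normal–Normal posterior has precision τ_n = τ₀ + n/σ² and mean μ_n = (τ₀μ₀ + (n/σ²)x̄)/τ_n.
Here τ₀ = 1/115.9 = 0.008628 and τ_data = 11/54.2 = 0.202952, so τ_n = 0.211580.
Rearranging for μ₀: μ₀ = (μ_n·τ_n − τ_data·x̄)/τ₀ = (-11.7635·0.211580 − 0.202952·-12.0) / 0.008628 = -0.053497/0.008628 ≈ -6.2.

μ₀ = -6.2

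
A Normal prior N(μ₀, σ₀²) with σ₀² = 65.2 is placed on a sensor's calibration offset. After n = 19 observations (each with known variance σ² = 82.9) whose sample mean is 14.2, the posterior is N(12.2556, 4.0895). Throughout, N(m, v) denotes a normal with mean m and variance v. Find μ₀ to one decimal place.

μ₀ = -16.8

With known observation variance, the Normal–Normal posterior has precision τ_n = τ₀ + n/σ² and mean μ_n = (τ₀μ₀ + (n/σ²)x̄)/τ_n.
Here τ₀ = 1/65.2 = 0.015337 and τ_data = 19/82.9 = 0.229192, so τ_n = 0.244529.
Rearranging for μ₀: μ₀ = (μ_n·τ_n − τ_data·x̄)/τ₀ = (12.2556·0.244529 − 0.229192·14.2) / 0.015337 = -0.257677/0.015337 ≈ -16.8.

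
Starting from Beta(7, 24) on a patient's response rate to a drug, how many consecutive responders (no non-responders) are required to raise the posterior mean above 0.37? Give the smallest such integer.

After k responders and 0 non-responders the posterior is Beta(7+k, 24), with mean (7+k)/(7+24+k).
Set (7+k)/(31+k) > 0.37 and solve: k > (0.37·31 − 7)/(1 − 0.37) = 7.095.
The smallest integer exceeding 7.095 is 8.

k = 8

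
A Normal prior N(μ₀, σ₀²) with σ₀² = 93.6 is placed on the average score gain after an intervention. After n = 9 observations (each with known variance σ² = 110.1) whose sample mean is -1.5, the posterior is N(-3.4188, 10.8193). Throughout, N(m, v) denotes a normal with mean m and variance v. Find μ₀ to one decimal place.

The posterior mean is a precision-weighted average: μ_n = (τ₀μ₀ + τ_data·x̄)/(τ₀+τ_data), with τ₀=1/σ₀² and τ_data=n/σ².
Here τ₀ = 1/93.6 = 0.010684 and τ_data = 9/110.1 = 0.081744, so τ_n = 0.092428.
Rearranging for μ₀: μ₀ = (μ_n·τ_n − τ_data·x̄)/τ₀ = (-3.4188·0.092428 − 0.081744·-1.5) / 0.010684 = -0.193377/0.010684 ≈ -18.1.

μ₀ = -18.1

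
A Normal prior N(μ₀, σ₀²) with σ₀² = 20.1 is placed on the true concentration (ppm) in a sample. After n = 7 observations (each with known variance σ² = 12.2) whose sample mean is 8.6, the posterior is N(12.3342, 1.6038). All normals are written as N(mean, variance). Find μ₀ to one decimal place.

μ₀ = 55.4

With known observation variance, the Normal–Normal posterior has precision τ_n = τ₀ + n/σ² and mean μ_n = (τ₀μ₀ + (n/σ²)x̄)/τ_n.
Here τ₀ = 1/20.1 = 0.049751 and τ_data = 7/12.2 = 0.573770, so τ_n = 0.623521.
Rearranging for μ₀: μ₀ = (μ_n·τ_n − τ_data·x̄)/τ₀ = (12.3342·0.623521 − 0.573770·8.6) / 0.049751 = 2.756211/0.049751 ≈ 55.4.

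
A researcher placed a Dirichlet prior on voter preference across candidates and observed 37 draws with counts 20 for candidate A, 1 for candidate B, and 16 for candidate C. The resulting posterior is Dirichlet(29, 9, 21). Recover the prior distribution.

Dirichlet(9, 8, 5)

For a Dirichlet(α) prior with multinomial counts c, the posterior is Dirichlet(α + c) componentwise.
Subtract each count from the matching posterior parameter: 29−20=9, 9−1=8, 21−16=5.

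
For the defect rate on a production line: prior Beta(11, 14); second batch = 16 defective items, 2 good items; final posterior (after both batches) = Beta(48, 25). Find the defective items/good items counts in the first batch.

21 defective items and 9 good items

Because Beta–binomial updating is additive in the counts, the combined data contributed (α_post−α_prior, β_post−β_prior) successes and failures.
Total across both batches: 48−11=37 defective items, 25−14=11 good items.
Subtract the second batch: 37−16=21 defective items and 11−2=9 good items.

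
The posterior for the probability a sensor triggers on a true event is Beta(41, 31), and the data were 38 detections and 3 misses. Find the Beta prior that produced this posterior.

Beta(3, 28)

Beta is conjugate to the binomial likelihood: posterior = Beta(a+s, b+f).
Subtract the data counts: 41−38=3, 31−3=28.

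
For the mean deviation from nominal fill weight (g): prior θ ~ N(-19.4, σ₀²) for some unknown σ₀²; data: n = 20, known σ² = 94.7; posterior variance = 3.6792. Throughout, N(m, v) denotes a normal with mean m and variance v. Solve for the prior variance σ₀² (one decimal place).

σ₀² = 16.5

Posterior precision equals prior precision plus data precision: 1/σ_n² = 1/σ₀² + n/σ².
So 1/σ₀² = 1/3.6792 − 20/94.7 = 0.271798 − 0.211193 = 0.060605.
Hence σ₀² = 1/0.060605 ≈ 16.5.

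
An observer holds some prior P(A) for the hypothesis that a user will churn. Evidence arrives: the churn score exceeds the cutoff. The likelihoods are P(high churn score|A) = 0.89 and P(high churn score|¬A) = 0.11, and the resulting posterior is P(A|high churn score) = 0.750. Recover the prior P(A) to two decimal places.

Bayes' rule in odds form gives O(A|E) = O(A)·[P(E|A)/P(E|¬A)], hence O(A) = O(A|E)/LR.
Posterior odds = 0.750/(1−0.750) = 3.0000. LR = 0.89/0.11 = 8.0909.
Prior odds = 3.0000/8.0909 = 0.3708, so P(A) = 0.3708/(1+0.3708) ≈ 0.27.

P(A) = 0.27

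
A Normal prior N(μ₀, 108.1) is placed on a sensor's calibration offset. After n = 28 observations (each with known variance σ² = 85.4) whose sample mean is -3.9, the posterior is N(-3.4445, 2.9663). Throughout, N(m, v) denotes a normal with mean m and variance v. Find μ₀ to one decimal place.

μ₀ = 12.7

With known observation variance, the Normal–Normal posterior has precision τ_n = τ₀ + n/σ² and mean μ_n = (τ₀μ₀ + (n/σ²)x̄)/τ_n.
Here τ₀ = 1/108.1 = 0.009251 and τ_data = 28/85.4 = 0.327869, so τ_n = 0.337120.
Rearranging for μ₀: μ₀ = (μ_n·τ_n − τ_data·x̄)/τ₀ = (-3.4445·0.337120 − 0.327869·-3.9) / 0.009251 = 0.117479/0.009251 ≈ 12.7.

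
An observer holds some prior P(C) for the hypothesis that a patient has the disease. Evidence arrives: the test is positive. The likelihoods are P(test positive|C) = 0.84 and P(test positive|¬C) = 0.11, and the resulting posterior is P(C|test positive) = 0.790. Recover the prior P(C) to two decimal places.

P(C) = 0.33

In odds form, posterior odds = prior odds × likelihood ratio, so prior odds = posterior odds ÷ LR.
Posterior odds = 0.790/(1−0.790) = 3.7619. LR = 0.84/0.11 = 7.6364.
Prior odds = 3.7619/7.6364 = 0.4926, so P(C) = 0.4926/(1+0.4926) ≈ 0.33.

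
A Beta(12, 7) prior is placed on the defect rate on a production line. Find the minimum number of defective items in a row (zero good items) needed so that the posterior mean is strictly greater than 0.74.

After k defective items and 0 good items the posterior is Beta(12+k, 7), with mean (12+k)/(12+7+k).
Set (12+k)/(19+k) > 0.74 and solve: k > (0.74·19 − 12)/(1 − 0.74) = 7.923.
The smallest integer exceeding 7.923 is 8, and checking k=8: (20)/(27) = 0.7407 > 0.74.

k = 8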